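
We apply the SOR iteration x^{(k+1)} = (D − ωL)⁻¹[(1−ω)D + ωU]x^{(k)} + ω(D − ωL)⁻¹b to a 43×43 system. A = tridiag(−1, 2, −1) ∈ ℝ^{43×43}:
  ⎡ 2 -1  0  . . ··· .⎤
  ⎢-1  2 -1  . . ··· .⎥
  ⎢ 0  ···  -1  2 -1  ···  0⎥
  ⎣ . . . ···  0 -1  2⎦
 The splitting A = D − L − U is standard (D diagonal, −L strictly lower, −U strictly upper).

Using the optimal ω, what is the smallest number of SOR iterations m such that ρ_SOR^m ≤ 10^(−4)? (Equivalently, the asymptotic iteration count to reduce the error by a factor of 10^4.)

m = 65

B_J for the 43×43 system has eigenvalues cos(kπ/44); ρ_J = cos(π/44) = 0.9974521.
√(1−ρ_J²) simplifies to sin(π/44) = 0.0713392.
ω* = 2/(1 + 0.0713392) = 2/1.0713392 = 1.8668224.
ρ_SOR = ω* − 1 = 1.8668224 − 1 = 0.8668224.
(0.8668224)^m ≤ 10^{−4}  ⇒  m·ln(0.8668224) ≤ −4·ln10  ⇒  m ≥ 64.444  ⇒  m = 65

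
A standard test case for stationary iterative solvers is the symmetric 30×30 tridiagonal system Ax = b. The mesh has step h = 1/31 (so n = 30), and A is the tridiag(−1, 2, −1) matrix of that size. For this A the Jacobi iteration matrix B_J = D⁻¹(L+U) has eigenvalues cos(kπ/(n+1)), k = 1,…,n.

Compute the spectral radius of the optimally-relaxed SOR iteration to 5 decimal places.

ρ_SOR = 0.81625

B_J for the 30×30 system has eigenvalues cos(kπ/31); ρ_J = cos(π/31) = 0.99487.
√(1−ρ_J²) simplifies to sin(π/31) = 0.101168.
ω* = 2/(1 + 0.101168) = 2/1.101168 = 1.81625.
At ω = 1.81625 every |λ(B_ω)| = ω−1, so ρ_SOR = 0.81625.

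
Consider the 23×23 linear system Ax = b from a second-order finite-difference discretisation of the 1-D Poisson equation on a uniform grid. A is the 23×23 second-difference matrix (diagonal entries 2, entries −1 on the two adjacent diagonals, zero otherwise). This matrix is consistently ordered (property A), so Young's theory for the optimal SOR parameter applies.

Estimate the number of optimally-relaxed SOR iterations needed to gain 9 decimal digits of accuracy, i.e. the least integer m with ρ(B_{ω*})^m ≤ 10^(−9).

m = 79

B_J for the 23×23 system has eigenvalues cos(kπ/24); ρ_J = cos(π/24) = 0.9914449.
root = sin(π/24) = 0.1305262  (since 1−cos² = sin²).
So ω* = 2/1.1305262 = 1.7690877 (Young).
ρ_SOR = ω* − 1 ≈ 0.7690877.
m ≥ 9·ln10 / (−ln 0.7690877) = 78.931; smallest integer m = 79.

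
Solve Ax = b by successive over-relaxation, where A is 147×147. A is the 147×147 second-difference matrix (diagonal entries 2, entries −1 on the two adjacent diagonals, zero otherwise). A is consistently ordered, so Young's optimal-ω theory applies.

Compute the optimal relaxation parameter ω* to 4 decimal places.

ω* = 1.9584

½·tridiag(1,0,1) at n=147: λ_k = cos(kπ/148); max |λ| at k=1 ⇒ ρ_J = cos(π/148) ≈ 0.9998.
root = sin(π/148) = 0.02123  (since 1−cos² = sin²).
ω* = 2 / (1 + 0.02123) = 2 / 1.02123 ≈ 1.9584.
Hence ρ(B_{ω*}) = 1.9584 − 1 = 0.9584.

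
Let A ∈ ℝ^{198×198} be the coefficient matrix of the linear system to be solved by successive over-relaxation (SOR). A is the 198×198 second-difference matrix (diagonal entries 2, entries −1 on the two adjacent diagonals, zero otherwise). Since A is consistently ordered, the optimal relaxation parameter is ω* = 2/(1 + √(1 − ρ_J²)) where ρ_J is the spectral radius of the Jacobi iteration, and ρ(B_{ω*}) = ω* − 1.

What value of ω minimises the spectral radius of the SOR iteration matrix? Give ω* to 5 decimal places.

ω* = 1.96892

½·tridiag(1,0,1) at n=198: λ_k = cos(kπ/199); max |λ| at k=1 ⇒ ρ_J = cos(π/199) ≈ 0.99988.
√(1−ρ_J²) = |sin(π/199)| = 0.015786
ω* = 2/(1+0.015786) = 1.96892
At ω = 1.96892 every |λ(B_ω)| = ω−1, so ρ_SOR = 0.96892.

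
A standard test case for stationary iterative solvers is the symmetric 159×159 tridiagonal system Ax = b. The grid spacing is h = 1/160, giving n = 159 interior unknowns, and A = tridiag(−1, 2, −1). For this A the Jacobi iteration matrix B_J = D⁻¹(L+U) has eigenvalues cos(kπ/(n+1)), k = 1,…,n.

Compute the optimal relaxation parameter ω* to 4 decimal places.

ω* = 1.9615

B_J for the 159×159 system has eigenvalues cos(kπ/160); ρ_J = cos(π/160) = 0.9998.
√(1−ρ_J²) = |sin(π/160)| = 0.01963
Then 2/(1+√(1−ρ_J²)) = 2/(1+0.01963); ω* = 2/1.01963 = 1.9615.
and ρ(B_{ω*}) = 1.9615 − 1 = 0.9615.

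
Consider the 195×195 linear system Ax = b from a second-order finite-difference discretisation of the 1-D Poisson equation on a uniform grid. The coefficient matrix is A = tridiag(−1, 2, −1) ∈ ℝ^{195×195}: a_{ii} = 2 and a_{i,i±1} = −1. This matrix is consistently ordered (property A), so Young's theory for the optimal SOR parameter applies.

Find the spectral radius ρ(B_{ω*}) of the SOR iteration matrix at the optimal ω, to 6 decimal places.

B_J for the 195×195 system has eigenvalues cos(kπ/196); ρ_J = cos(π/196) = 0.999872.
√(1 − cos²(π/196)) = sin(π/196) ≈ 0.0160278.
So ω* = 2/1.0160278 = 1.968450 (Young).
and ρ(B_{ω*}) = 1.968450 − 1 = 0.968450.

ρ_SOR = 0.968450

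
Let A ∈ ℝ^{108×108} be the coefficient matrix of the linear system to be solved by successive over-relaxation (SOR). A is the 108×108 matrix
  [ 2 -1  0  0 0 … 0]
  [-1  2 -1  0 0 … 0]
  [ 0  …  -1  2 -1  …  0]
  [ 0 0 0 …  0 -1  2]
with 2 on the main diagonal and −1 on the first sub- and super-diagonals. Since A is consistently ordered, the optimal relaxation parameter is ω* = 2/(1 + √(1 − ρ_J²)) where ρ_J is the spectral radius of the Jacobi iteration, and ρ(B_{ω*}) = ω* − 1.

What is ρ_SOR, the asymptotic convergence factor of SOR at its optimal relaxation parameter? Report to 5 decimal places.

[ρ_J] n=108: ρ(B_J) = cos(π/(n+1)) = cos(π/109) = 0.99958.
√(1−ρ_J²) simplifies to sin(π/109) = 0.028818.
Young: ω* = 2/(1+√(1−ρ_J²)) = 2/(1+0.028818) = 2/1.028818 = 1.94398.
At ω = 1.94398 every |λ(B_ω)| = ω−1, so ρ_SOR = 0.94398.

ρ_SOR = 0.94398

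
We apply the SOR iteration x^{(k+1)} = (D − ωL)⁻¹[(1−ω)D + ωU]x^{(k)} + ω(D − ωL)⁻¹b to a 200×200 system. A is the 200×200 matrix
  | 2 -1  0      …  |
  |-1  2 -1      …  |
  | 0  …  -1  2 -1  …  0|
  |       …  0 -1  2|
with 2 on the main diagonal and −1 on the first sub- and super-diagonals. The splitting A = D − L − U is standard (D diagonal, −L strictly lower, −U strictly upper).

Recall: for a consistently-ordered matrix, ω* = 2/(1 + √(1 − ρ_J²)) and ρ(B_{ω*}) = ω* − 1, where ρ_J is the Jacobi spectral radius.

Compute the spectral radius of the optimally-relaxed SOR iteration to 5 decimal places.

ρ_J = max_k |cos(kπ/201)| = cos(π/201) = 0.99988
root = sin(π/201) = 0.015629  (since 1−cos² = sin²).
So ω* = 2/1.015629 = 1.96922 (Young).
At ω = 1.96922 every |λ(B_ω)| = ω−1, so ρ_SOR = 0.96922.

ρ_SOR = 0.96922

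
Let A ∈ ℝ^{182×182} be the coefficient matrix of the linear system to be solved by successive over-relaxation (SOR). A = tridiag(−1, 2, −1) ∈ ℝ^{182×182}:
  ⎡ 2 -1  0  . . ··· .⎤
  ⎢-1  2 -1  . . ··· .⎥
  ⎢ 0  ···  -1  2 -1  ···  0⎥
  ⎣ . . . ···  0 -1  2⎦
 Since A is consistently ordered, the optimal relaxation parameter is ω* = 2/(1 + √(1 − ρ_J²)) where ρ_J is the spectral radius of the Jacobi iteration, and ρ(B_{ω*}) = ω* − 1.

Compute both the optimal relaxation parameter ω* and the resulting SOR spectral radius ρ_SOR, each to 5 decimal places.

ω* = 1.96625, ρ_SOR = 0.96625

spectrum of D⁻¹(L+U) = {cos(kπ/183) : 1≤k≤182}; ρ_J = cos(π/183) = 0.99985.
√(1 − cos²(π/183)) = sin(π/183) ≈ 0.017166.
Then 2/(1+√(1−ρ_J²)) = 2/(1+0.017166); ω* = 2/1.017166 = 1.96625.
ρ(B_{ω*}) = ω*−1 = 0.96625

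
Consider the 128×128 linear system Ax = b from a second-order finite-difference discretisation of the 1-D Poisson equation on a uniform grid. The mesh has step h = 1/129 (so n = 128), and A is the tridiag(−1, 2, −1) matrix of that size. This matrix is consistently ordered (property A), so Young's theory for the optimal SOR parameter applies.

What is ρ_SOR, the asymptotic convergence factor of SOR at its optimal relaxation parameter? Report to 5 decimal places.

ρ_SOR = 0.95246

spectrum of D⁻¹(L+U) = {cos(kπ/129) : 1≤k≤128}; ρ_J = cos(π/129) = 0.99970.
√(1−ρ_J²) simplifies to sin(π/129) = 0.024351.
Then 2/(1+√(1−ρ_J²)) = 2/(1+0.024351); ω* = 2/1.024351 = 1.95246.
At ω = 1.95246 every |λ(B_ω)| = ω−1, so ρ_SOR = 0.95246.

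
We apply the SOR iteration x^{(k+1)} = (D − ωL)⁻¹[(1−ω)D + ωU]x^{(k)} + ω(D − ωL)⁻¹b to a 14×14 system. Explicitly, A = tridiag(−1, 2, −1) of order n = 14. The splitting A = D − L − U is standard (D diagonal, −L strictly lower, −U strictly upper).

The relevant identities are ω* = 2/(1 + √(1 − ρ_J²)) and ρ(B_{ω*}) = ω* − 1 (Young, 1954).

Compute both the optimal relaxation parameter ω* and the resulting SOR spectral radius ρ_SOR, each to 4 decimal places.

ω* = 1.6558, ρ_SOR = 0.6558

n=14: λ(B_J) = 1 − λ(A)/2 = cos(kπ/15); k=1 gives ρ_J = 0.9781.
√(1 − cos²(π/15)) = sin(π/15) ≈ 0.20791.
Young: ω* = 2/(1+√(1−ρ_J²)) = 2/(1+0.20791) = 2/1.20791 = 1.6558.
ρ(B_{ω*}) = ω*−1 = 0.6558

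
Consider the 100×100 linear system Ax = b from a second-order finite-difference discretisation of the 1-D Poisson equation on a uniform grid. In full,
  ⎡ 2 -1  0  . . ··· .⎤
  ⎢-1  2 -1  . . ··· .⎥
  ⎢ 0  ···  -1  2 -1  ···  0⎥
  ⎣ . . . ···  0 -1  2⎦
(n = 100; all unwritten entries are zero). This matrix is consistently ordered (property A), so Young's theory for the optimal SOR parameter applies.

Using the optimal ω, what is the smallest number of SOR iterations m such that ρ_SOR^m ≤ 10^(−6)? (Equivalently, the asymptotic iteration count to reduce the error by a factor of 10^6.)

m = 223

½·tridiag(1,0,1) at n=100: λ_k = cos(kπ/101); max |λ| at k=1 ⇒ ρ_J = cos(π/101) ≈ 0.9995163.
√(1 − cos²(π/101)) = sin(π/101) ≈ 0.0310999.
ω* = 2 / (1 + 0.0310999) = 2 / 1.0310999 ≈ 1.9396763.
[ρ_SOR] ω* − 1 = 0.9396763.
m ≥ 6·ln10 / (−ln 0.9396763) = 222.043; smallest integer m = 223.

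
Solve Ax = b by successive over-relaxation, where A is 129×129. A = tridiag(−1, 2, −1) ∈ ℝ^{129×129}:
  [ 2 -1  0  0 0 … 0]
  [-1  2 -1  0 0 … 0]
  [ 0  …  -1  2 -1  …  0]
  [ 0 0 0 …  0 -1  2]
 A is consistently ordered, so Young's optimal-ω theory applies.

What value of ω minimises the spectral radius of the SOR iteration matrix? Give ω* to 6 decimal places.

[ρ_J] n=129: ρ(B_J) = cos(π/(n+1)) = cos(π/130) = 0.999708.
1 − cos²(π/130) = sin²(π/130) ⇒ √(1−ρ_J²) = sin(π/130) = 0.0241637.
Young: ω* = 2/(1+√(1−ρ_J²)) = 2/(1+0.0241637) = 2/1.0241637 = 1.952813.
ρ_SOR = ω* − 1 ≈ 0.952813.

ω* = 1.952813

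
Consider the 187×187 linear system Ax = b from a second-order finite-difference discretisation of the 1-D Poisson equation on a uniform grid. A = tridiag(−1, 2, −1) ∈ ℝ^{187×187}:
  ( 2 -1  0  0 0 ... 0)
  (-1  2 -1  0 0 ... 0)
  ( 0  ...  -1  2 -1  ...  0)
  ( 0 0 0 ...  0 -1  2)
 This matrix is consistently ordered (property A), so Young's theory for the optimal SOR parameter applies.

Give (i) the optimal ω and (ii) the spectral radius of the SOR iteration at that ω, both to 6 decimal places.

With n=187, ρ(Jacobi) = cos(π/188) = 0.999860.
1 − cos²(π/188) = sin²(π/188) ⇒ √(1−ρ_J²) = sin(π/188) = 0.0167098.
Young: ω* = 2/(1+√(1−ρ_J²)) = 2/(1+0.0167098) = 2/1.0167098 = 1.967130.
[ρ_SOR] ω* − 1 = 0.967130.

ω* = 1.967130, ρ_SOR = 0.967130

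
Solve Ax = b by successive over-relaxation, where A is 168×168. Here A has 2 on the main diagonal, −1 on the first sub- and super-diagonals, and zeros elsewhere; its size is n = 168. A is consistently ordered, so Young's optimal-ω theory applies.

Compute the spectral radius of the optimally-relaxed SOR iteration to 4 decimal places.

n=168: λ(B_J) = 1 − λ(A)/2 = cos(kπ/169); k=1 gives ρ_J = 0.9998.
√(1−ρ_J²) simplifies to sin(π/169) = 0.01859.
Then 2/(1+√(1−ρ_J²)) = 2/(1+0.01859); ω* = 2/1.01859 = 1.9635.
ρ_SOR = ω* − 1 = 1.9635 − 1 = 0.9635.

ρ_SOR = 0.9635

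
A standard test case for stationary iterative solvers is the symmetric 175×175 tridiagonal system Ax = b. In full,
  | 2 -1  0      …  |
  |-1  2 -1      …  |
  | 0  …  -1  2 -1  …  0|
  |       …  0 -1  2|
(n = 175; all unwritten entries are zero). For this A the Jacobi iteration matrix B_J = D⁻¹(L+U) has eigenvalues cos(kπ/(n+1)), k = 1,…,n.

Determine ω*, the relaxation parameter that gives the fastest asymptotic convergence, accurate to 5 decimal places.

½·tridiag(1,0,1) at n=175: λ_k = cos(kπ/176); max |λ| at k=1 ⇒ ρ_J = cos(π/176) ≈ 0.99984.
√(1−ρ_J²) = |sin(π/176)| = 0.017849
ω* = 2 / (1 + 0.017849) = 2 / 1.017849 ≈ 1.96493.
At ω = 1.96493 every |λ(B_ω)| = ω−1, so ρ_SOR = 0.96493.

ω* = 1.96493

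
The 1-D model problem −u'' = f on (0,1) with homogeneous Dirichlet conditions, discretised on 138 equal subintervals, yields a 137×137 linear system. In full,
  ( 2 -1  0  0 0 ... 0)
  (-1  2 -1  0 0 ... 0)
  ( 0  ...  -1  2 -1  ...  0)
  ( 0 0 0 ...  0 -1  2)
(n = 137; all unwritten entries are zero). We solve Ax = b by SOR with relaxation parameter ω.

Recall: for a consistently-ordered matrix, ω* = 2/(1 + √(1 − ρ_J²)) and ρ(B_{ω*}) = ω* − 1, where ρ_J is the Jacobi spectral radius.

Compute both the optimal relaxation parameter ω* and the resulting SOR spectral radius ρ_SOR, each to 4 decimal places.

ρ_J = max_k |cos(kπ/138)| = cos(π/138) = 0.9997
√(1−ρ_J²) simplifies to sin(π/138) = 0.02276.
ω* = 2/(1 + 0.02276) = 2/1.02276 = 1.9555.
ρ(B_{ω*}) = ω*−1 = 0.9555

ω* = 1.9555, ρ_SOR = 0.9555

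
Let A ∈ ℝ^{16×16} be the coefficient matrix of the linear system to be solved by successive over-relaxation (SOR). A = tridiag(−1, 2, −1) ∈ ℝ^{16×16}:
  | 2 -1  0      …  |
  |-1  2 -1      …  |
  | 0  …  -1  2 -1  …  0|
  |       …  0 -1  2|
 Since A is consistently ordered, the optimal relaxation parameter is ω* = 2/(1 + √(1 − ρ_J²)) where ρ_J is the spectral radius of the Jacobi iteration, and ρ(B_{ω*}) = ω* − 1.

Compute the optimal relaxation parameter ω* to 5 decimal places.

With n=16, ρ(Jacobi) = cos(π/17) = 0.98297.
root = sin(π/17) = 0.183750  (since 1−cos² = sin²).
Young: ω* = 2/(1+√(1−ρ_J²)) = 2/(1+0.183750) = 2/1.183750 = 1.68955.
ρ(B_{ω*}) = ω*−1 = 0.68955

ω* = 1.68955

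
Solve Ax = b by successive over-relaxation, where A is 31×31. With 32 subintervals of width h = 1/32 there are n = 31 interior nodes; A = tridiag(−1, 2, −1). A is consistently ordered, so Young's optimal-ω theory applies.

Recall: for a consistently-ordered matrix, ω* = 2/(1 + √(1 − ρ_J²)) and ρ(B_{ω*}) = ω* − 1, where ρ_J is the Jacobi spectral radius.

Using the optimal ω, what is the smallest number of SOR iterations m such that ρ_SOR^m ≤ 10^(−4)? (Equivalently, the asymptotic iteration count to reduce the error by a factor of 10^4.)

m = 47

With n=31, ρ(Jacobi) = cos(π/32) = 0.9951847.
√(1−ρ_J²) = |sin(π/32)| = 0.0980171
Young: ω* = 2/(1+√(1−ρ_J²)) = 2/(1+0.0980171) = 2/1.0980171 = 1.8214653.
At ω = 1.8214653 every |λ(B_ω)| = ω−1, so ρ_SOR = 0.8214653.
Need (0.8214653)^m ≤ 10^(−4): m ≥ 4·ln10/|ln 0.8214653| = 9.21034/0.196666 = 46.832 ⇒ m = 47.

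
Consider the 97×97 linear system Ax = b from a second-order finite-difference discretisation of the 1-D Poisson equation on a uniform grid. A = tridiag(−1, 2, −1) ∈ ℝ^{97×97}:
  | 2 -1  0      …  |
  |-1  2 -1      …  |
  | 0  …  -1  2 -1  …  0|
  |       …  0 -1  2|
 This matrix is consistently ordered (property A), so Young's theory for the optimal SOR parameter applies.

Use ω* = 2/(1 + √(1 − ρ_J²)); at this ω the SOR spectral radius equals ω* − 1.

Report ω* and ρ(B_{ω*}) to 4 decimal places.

ρ_J = max_k |cos(kπ/98)| = cos(π/98) = 0.9995
1 − cos²(π/98) = sin²(π/98) ⇒ √(1−ρ_J²) = sin(π/98) = 0.03205.
Young: ω* = 2/(1+√(1−ρ_J²)) = 2/(1+0.03205) = 2/1.03205 = 1.9379.
ρ_SOR = ω* − 1 ≈ 0.9379.

ω* = 1.9379, ρ_SOR = 0.9379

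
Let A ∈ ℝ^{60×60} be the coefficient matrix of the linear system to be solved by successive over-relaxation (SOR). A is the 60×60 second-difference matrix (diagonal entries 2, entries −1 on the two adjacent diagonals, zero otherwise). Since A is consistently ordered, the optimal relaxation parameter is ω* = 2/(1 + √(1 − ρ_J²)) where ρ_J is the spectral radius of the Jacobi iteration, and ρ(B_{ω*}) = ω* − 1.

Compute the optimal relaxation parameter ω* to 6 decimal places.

ω* = 1.902083

spectrum of D⁻¹(L+U) = {cos(kπ/61) : 1≤k≤60}; ρ_J = cos(π/61) = 0.998674.
√(1−ρ_J²) = |sin(π/61)| = 0.0514788
So ω* = 2/1.0514788 = 1.902083 (Young).
ρ(B_{ω*}) = ω*−1 = 0.902083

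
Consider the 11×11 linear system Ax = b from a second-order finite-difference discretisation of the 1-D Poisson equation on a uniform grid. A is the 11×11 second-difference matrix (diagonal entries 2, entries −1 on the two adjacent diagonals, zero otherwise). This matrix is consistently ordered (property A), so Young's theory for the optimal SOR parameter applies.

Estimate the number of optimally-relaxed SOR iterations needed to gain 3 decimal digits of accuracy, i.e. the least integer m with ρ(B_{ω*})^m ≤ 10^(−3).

m = 14

[ρ_J] n=11: ρ(B_J) = cos(π/(n+1)) = cos(π/12) = 0.9659258.
1 − cos²(π/12) = sin²(π/12) ⇒ √(1−ρ_J²) = sin(π/12) = 0.2588190.
So ω* = 2/1.2588190 = 1.5887908 (Young).
and ρ(B_{ω*}) = 1.5887908 − 1 = 0.5887908.
m ≥ 3·ln10 / (−ln 0.5887908) = 13.041; smallest integer m = 14.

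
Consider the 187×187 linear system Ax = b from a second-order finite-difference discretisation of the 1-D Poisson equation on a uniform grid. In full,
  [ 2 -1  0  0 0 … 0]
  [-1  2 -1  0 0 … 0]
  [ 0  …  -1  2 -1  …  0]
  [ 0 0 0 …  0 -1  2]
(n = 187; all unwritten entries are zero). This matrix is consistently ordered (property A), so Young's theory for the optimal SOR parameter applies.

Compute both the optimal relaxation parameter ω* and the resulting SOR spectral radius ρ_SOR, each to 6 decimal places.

ω* = 1.967130, ρ_SOR = 0.967130

ρ_J = max_k |cos(kπ/188)| = cos(π/188) = 0.999860
1 − cos²(π/188) = sin²(π/188) ⇒ √(1−ρ_J²) = sin(π/188) = 0.0167098.
So ω* = 2/1.0167098 = 1.967130 (Young).
ρ_SOR = ω* − 1 ≈ 0.967130.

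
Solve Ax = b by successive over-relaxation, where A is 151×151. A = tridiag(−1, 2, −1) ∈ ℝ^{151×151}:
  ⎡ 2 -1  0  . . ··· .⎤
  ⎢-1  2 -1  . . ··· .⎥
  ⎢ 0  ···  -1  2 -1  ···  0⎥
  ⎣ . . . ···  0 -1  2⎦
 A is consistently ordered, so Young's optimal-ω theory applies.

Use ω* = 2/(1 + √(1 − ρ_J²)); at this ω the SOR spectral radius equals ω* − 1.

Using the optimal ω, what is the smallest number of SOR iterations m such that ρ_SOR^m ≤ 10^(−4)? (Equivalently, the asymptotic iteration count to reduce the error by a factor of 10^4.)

B_J for the 151×151 system has eigenvalues cos(kπ/152); ρ_J = cos(π/152) = 0.9997864.
√(1−ρ_J²) simplifies to sin(π/152) = 0.0206669.
Young: ω* = 2/(1+√(1−ρ_J²)) = 2/(1+0.0206669) = 2/1.0206669 = 1.9595031.
ρ_SOR = ω* − 1 ≈ 0.9595031.
m ≥ 4·ln10 / (−ln 0.9595031) = 222.796; smallest integer m = 223.

m = 223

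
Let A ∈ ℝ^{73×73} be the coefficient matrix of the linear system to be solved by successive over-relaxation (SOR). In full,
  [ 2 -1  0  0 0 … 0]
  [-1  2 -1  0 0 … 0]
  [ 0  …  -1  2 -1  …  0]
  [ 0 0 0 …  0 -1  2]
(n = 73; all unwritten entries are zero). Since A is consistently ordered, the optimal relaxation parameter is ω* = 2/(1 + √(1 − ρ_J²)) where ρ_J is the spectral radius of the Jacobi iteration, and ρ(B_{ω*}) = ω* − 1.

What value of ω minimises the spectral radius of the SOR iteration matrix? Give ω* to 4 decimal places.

B_J for the 73×73 system has eigenvalues cos(kπ/74); ρ_J = cos(π/74) = 0.9991.
√(1 − cos²(π/74)) = sin(π/74) ≈ 0.04244.
Young: ω* = 2/(1+√(1−ρ_J²)) = 2/(1+0.04244) = 2/1.04244 = 1.9186.
and ρ(B_{ω*}) = 1.9186 − 1 = 0.9186.

ω* = 1.9186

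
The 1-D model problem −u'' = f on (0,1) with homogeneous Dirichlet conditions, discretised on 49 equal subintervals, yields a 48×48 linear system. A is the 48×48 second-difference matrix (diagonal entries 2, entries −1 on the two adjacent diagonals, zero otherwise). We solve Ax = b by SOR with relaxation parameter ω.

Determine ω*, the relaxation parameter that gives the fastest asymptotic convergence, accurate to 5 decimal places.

spectrum of D⁻¹(L+U) = {cos(kπ/49) : 1≤k≤48}; ρ_J = cos(π/49) = 0.99795.
1 − cos²(π/49) = sin²(π/49) ⇒ √(1−ρ_J²) = sin(π/49) = 0.064070.
Then 2/(1+√(1−ρ_J²)) = 2/(1+0.064070); ω* = 2/1.064070 = 1.87958.
ρ_SOR = ω* − 1 ≈ 0.87958.

ω* = 1.87958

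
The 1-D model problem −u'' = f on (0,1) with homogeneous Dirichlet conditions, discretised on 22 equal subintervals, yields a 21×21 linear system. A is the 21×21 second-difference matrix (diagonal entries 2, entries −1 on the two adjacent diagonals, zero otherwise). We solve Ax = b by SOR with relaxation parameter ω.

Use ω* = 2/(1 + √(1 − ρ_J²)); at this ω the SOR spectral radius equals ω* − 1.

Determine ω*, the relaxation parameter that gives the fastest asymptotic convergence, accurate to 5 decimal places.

n=21: λ(B_J) = 1 − λ(A)/2 = cos(kπ/22); k=1 gives ρ_J = 0.98982.
√(1−ρ_J²) = |sin(π/22)| = 0.142315
ω* = 2/(1 + 0.142315) = 2/1.142315 = 1.75083.
ρ_SOR = ω* − 1 = 1.75083 − 1 = 0.75083.

ω* = 1.75083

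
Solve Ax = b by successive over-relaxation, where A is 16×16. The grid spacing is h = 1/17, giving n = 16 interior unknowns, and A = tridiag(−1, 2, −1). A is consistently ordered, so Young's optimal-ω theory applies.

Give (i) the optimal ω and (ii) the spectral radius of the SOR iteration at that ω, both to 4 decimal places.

B_J for the 16×16 system has eigenvalues cos(kπ/17); ρ_J = cos(π/17) = 0.9830.
root = sin(π/17) = 0.18375  (since 1−cos² = sin²).
[ω*] 2 ÷ (1 + 0.18375) = 2 ÷ 1.18375 = 1.6895.
At ω = 1.6895 every |λ(B_ω)| = ω−1, so ρ_SOR = 0.6895.

ω* = 1.6895, ρ_SOR = 0.6895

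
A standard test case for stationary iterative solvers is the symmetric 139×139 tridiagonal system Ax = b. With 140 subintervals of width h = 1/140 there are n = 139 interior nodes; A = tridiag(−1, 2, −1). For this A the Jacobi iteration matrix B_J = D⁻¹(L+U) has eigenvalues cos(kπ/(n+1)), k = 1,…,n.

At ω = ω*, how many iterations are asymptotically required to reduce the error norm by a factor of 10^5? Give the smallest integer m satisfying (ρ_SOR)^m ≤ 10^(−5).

m = 257

½·tridiag(1,0,1) at n=139: λ_k = cos(kπ/140); max |λ| at k=1 ⇒ ρ_J = cos(π/140) ≈ 0.9997482.
√(1−ρ_J²) = |sin(π/140)| = 0.0224381
So ω* = 2/1.0224381 = 1.9561086 (Young).
and ρ(B_{ω*}) = 1.9561086 − 1 = 0.9561086.
(0.9561086)^m ≤ 10^{−5}  ⇒  m·ln(0.9561086) ≤ −5·ln10  ⇒  m ≥ 256.505  ⇒  m = 257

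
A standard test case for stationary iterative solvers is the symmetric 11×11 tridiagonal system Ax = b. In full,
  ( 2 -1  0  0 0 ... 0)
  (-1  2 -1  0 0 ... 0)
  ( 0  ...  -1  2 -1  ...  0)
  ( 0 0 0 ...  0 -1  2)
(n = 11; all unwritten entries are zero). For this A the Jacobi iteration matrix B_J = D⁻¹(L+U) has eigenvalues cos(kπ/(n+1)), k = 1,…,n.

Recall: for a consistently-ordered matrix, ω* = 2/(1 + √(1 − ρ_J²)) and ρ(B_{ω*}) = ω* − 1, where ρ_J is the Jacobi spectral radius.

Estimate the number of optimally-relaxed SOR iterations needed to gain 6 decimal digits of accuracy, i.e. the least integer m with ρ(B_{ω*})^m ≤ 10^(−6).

m = 27

ρ_J = max_k |cos(kπ/12)| = cos(π/12) = 0.9659258
root = sin(π/12) = 0.2588190  (since 1−cos² = sin²).
ω* = 2 / (1 + 0.2588190) = 2 / 1.2588190 ≈ 1.5887908.
ρ(B_{ω*}) = ω*−1 = 0.5887908
(0.5887908)^m ≤ 10^{−6}  ⇒  m·ln(0.5887908) ≤ −6·ln10  ⇒  m ≥ 26.083  ⇒  m = 27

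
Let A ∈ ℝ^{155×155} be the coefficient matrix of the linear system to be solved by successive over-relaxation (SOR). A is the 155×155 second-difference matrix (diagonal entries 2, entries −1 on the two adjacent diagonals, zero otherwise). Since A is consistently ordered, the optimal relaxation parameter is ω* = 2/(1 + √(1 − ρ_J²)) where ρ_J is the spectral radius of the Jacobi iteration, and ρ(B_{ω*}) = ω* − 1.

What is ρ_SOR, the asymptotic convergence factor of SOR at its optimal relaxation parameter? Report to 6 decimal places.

ρ_SOR = 0.960521

n=155: λ(B_J) = 1 − λ(A)/2 = cos(kπ/156); k=1 gives ρ_J = 0.999797.
√(1−ρ_J²) = |sin(π/156)| = 0.0201371
ω* = 2/(1 + 0.0201371) = 2/1.0201371 = 1.960521.
Hence ρ(B_{ω*}) = 1.960521 − 1 = 0.960521.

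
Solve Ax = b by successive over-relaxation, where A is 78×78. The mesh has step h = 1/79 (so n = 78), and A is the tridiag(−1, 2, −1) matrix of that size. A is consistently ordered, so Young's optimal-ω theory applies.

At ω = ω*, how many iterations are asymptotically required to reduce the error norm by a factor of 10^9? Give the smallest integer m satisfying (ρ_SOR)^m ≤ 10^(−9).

B_J for the 78×78 system has eigenvalues cos(kπ/79); ρ_J = cos(π/79) = 0.9992094.
√(1 − cos²(π/79)) = sin(π/79) ≈ 0.0397565.
ω* = 2 / (1 + 0.0397565) = 2 / 1.0397565 ≈ 1.9235273.
[ρ_SOR] ω* − 1 = 0.9235273.
9·ln10 = 20.7233; −ln(0.9235273) = 0.0795549; m = ⌈20.7233/0.0795549⌉ = ⌈260.491⌉ = 261.

m = 261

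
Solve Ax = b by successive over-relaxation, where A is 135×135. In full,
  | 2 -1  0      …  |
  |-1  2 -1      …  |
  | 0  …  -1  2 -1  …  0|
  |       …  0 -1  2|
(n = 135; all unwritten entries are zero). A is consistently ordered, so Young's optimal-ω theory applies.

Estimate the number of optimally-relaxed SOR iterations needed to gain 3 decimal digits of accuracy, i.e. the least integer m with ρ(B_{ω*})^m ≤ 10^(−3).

m = 150

n=135: λ(B_J) = 1 − λ(A)/2 = cos(kπ/136); k=1 gives ρ_J = 0.9997332.
√(1 − cos²(π/136)) = sin(π/136) ≈ 0.0230979.
ω* = 2 / (1 + 0.0230979) = 2 / 1.0230979 ≈ 1.9548471.
Hence ρ(B_{ω*}) = 1.9548471 − 1 = 0.9548471.
Need (0.9548471)^m ≤ 10^(−3): m ≥ 3·ln10/|ln 0.9548471| = 6.90776/0.0462041 = 149.505 ⇒ m = 150.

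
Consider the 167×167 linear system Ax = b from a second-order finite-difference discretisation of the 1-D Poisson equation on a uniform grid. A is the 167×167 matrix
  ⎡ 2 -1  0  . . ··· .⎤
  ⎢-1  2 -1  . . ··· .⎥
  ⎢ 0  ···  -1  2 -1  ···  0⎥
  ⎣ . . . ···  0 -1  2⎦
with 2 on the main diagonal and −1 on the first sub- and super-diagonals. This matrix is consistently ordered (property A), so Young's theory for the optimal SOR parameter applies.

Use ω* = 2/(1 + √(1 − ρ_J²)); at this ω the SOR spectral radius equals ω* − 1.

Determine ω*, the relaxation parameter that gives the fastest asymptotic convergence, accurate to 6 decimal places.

ω* = 1.963289

n=167: λ(B_J) = 1 − λ(A)/2 = cos(kπ/168); k=1 gives ρ_J = 0.999825.
root = sin(π/168) = 0.0186989  (since 1−cos² = sin²).
So ω* = 2/1.0186989 = 1.963289 (Young).
Hence ρ(B_{ω*}) = 1.963289 − 1 = 0.963289.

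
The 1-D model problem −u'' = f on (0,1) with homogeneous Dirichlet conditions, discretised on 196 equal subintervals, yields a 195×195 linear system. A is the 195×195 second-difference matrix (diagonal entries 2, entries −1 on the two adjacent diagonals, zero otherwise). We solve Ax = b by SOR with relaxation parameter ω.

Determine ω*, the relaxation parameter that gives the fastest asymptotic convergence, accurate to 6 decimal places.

[ρ_J] n=195: ρ(B_J) = cos(π/(n+1)) = cos(π/196) = 0.999872.
root = sin(π/196) = 0.0160278  (since 1−cos² = sin²).
Then 2/(1+√(1−ρ_J²)) = 2/(1+0.0160278); ω* = 2/1.0160278 = 1.968450.
ρ_SOR = ω* − 1 = 1.968450 − 1 = 0.968450.

ω* = 1.968450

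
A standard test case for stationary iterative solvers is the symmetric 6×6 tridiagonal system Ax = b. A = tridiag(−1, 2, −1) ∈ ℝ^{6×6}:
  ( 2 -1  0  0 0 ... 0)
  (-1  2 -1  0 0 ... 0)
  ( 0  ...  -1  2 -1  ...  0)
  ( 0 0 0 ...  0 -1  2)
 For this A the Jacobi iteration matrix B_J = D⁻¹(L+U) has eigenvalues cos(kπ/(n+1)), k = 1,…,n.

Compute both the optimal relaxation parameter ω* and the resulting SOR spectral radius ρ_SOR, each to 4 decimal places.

ω* = 1.3948, ρ_SOR = 0.3948

ρ_J = max_k |cos(kπ/7)| = cos(π/7) = 0.9010
√(1−ρ_J²) = |sin(π/7)| = 0.43388
So ω* = 2/1.43388 = 1.3948 (Young).
At ω = 1.3948 every |λ(B_ω)| = ω−1, so ρ_SOR = 0.3948.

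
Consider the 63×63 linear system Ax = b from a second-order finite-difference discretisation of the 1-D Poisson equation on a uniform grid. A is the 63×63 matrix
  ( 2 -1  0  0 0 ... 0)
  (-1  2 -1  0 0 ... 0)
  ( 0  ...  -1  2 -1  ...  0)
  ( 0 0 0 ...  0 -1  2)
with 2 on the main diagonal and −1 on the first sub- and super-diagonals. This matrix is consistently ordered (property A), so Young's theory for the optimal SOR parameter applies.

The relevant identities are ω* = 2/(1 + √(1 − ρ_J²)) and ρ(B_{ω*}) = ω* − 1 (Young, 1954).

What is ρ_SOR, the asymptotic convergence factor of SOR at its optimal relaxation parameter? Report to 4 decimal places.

spectrum of D⁻¹(L+U) = {cos(kπ/64) : 1≤k≤63}; ρ_J = cos(π/64) = 0.9988.
√(1−ρ_J²) = |sin(π/64)| = 0.04907
ω* = 2/(1 + 0.04907) = 2/1.04907 = 1.9065.
and ρ(B_{ω*}) = 1.9065 − 1 = 0.9065.

ρ_SOR = 0.9065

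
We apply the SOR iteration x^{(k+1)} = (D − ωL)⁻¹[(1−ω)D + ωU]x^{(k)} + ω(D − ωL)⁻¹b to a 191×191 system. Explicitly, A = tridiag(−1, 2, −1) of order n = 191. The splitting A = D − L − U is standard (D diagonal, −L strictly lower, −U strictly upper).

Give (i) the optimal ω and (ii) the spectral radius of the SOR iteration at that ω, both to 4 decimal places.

ω* = 1.9678, ρ_SOR = 0.9678

spectrum of D⁻¹(L+U) = {cos(kπ/192) : 1≤k≤191}; ρ_J = cos(π/192) = 0.9999.
root = sin(π/192) = 0.01636  (since 1−cos² = sin²).
Young: ω* = 2/(1+√(1−ρ_J²)) = 2/(1+0.01636) = 2/1.01636 = 1.9678.
ρ_SOR = ω* − 1 = 1.9678 − 1 = 0.9678.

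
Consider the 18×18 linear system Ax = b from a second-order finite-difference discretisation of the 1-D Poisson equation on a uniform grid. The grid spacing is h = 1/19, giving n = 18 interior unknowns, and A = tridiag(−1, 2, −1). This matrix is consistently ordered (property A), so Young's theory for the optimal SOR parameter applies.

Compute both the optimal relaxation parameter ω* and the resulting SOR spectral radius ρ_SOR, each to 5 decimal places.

With n=18, ρ(Jacobi) = cos(π/19) = 0.98636.
1 − cos²(π/19) = sin²(π/19) ⇒ √(1−ρ_J²) = sin(π/19) = 0.164595.
Then 2/(1+√(1−ρ_J²)) = 2/(1+0.164595); ω* = 2/1.164595 = 1.71734.
[ρ_SOR] ω* − 1 = 0.71734.

ω* = 1.71734, ρ_SOR = 0.71734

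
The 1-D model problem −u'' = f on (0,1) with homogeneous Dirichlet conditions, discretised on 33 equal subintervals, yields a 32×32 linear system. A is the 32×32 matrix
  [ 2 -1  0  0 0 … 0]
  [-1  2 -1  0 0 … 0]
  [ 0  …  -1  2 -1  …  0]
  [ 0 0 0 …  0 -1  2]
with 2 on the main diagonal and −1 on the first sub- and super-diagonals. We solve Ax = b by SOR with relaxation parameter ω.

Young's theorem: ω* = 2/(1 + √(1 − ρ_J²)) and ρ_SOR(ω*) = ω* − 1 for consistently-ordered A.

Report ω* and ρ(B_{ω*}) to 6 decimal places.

ω* = 1.826391, ρ_SOR = 0.826391

B_J for the 32×32 system has eigenvalues cos(kπ/33); ρ_J = cos(π/33) = 0.995472.
√(1−ρ_J²) = |sin(π/33)| = 0.0950560
ω* = 2 / (1 + 0.0950560) = 2 / 1.0950560 ≈ 1.826391.
Hence ρ(B_{ω*}) = 1.826391 − 1 = 0.826391.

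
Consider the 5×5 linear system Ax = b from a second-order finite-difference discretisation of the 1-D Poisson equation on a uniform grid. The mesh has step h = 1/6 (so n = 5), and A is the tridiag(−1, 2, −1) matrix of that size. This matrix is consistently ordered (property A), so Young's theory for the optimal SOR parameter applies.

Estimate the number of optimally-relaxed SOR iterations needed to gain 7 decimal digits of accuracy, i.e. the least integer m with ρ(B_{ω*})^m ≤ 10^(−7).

m = 15

[ρ_J] n=5: ρ(B_J) = cos(π/(n+1)) = cos(π/6) = 0.8660254.
√(1−ρ_J²) simplifies to sin(π/6) = 0.5000000.
ω* = 2/(1+0.5000000) = 1.3333333
[ρ_SOR] ω* − 1 = 0.3333333.
ρ_SOR^m ≤ 10^(−7) ⇔ m ≥ 7·ln10/(−ln 0.3333333) = 16.1181/1.09861 = 14.671; m = ⌈14.671⌉ = 15.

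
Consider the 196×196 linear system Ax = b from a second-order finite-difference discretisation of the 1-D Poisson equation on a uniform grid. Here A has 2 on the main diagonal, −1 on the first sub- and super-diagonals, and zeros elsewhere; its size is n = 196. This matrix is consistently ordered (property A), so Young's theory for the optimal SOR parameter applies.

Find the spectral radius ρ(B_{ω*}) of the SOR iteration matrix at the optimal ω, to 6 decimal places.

ρ_SOR = 0.968608

B_J for the 196×196 system has eigenvalues cos(kπ/197); ρ_J = cos(π/197) = 0.999873.
√(1 − cos²(π/197)) = sin(π/197) ≈ 0.0159465.
Young: ω* = 2/(1+√(1−ρ_J²)) = 2/(1+0.0159465) = 2/1.0159465 = 1.968608.
and ρ(B_{ω*}) = 1.968608 − 1 = 0.968608.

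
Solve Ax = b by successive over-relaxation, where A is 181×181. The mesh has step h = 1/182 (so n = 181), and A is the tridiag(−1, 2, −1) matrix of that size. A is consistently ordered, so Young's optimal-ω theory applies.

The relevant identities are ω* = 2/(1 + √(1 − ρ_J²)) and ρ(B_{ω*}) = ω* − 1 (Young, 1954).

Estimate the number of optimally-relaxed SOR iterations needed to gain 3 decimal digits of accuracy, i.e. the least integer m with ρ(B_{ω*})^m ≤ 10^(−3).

m = 201

n=181: λ(B_J) = 1 − λ(A)/2 = cos(kπ/182); k=1 gives ρ_J = 0.9998510.
root = sin(π/182) = 0.0172606  (since 1−cos² = sin²).
ω* = 2/(1 + 0.0172606) = 2/1.0172606 = 1.9660645.
Hence ρ(B_{ω*}) = 1.9660645 − 1 = 0.9660645.
3·ln10 = 6.90776; −ln(0.9660645) = 0.0345247; m = ⌈6.90776/0.0345247⌉ = ⌈200.082⌉ = 201.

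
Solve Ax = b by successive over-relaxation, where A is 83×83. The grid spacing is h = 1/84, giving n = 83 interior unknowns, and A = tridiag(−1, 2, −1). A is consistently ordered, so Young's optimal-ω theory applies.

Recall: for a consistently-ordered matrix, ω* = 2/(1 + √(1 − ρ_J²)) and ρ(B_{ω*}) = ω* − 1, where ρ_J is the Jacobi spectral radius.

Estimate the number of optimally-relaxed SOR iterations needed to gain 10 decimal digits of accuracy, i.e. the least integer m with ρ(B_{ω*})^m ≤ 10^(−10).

½·tridiag(1,0,1) at n=83: λ_k = cos(kπ/84); max |λ| at k=1 ⇒ ρ_J = cos(π/84) ≈ 0.9993007.
√(1−ρ_J²) = |sin(π/84)| = 0.0373912
So ω* = 2/1.0373912 = 1.9279130 (Young).
[ρ_SOR] ω* − 1 = 0.9279130.
(0.9279130)^m ≤ 10^{−10}  ⇒  m·ln(0.9279130) ≤ −10·ln10  ⇒  m ≥ 307.762  ⇒  m = 308

m = 308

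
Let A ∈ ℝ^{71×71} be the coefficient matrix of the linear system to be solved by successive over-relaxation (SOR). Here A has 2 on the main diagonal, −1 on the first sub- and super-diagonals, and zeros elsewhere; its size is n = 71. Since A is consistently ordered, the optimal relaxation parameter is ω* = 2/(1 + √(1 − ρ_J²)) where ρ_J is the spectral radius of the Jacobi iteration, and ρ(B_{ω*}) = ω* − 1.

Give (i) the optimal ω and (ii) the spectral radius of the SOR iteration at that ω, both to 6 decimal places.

ω* = 1.916407, ρ_SOR = 0.916407

n=71: λ(B_J) = 1 − λ(A)/2 = cos(kπ/72); k=1 gives ρ_J = 0.999048.
√(1 − cos²(π/72)) = sin(π/72) ≈ 0.0436194.
Then 2/(1+√(1−ρ_J²)) = 2/(1+0.0436194); ω* = 2/1.0436194 = 1.916407.
ρ_SOR = ω* − 1 ≈ 0.916407.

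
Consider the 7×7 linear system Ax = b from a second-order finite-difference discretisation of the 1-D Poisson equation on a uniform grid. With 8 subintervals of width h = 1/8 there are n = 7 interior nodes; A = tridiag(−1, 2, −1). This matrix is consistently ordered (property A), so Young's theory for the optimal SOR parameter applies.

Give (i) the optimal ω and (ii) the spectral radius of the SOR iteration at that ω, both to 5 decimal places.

ω* = 1.44646, ρ_SOR = 0.44646

ρ_J = max_k |cos(kπ/8)| = cos(π/8) = 0.92388
root = sin(π/8) = 0.382683  (since 1−cos² = sin²).
ω* = 2/(1 + 0.382683) = 2/1.382683 = 1.44646.
ρ(B_{ω*}) = ω*−1 = 0.44646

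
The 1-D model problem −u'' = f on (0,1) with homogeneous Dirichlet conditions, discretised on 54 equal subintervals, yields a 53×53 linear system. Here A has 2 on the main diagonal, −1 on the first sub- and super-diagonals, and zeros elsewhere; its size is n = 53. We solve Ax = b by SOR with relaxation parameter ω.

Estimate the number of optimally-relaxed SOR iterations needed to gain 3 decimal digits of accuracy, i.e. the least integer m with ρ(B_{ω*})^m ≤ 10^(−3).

m = 60

ρ_J = max_k |cos(kπ/54)| = cos(π/54) = 0.9983082
√(1 − cos²(π/54)) = sin(π/54) ≈ 0.0581448.
So ω* = 2/1.0581448 = 1.8901005 (Young).
ρ(B_{ω*}) = ω*−1 = 0.8901005
3·ln10 = 6.90776; −ln(0.8901005) = 0.116421; m = ⌈6.90776/0.116421⌉ = ⌈59.334⌉ = 60.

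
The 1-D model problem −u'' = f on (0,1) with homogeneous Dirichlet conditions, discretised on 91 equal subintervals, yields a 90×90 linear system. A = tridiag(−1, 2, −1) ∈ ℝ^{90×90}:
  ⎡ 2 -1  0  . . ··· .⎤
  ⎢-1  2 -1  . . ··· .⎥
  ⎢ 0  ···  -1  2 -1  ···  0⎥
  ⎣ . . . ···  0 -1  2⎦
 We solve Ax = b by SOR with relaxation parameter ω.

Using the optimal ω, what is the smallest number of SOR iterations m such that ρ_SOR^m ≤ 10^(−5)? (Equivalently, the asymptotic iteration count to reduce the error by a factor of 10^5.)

With n=90, ρ(Jacobi) = cos(π/91) = 0.9994041.
1 − cos²(π/91) = sin²(π/91) ⇒ √(1−ρ_J²) = sin(π/91) = 0.0345161.
ω* = 2 / (1 + 0.0345161) = 2 / 1.0345161 ≈ 1.9332710.
ρ_SOR = ω* − 1 = 1.9332710 − 1 = 0.9332710.
ρ_SOR^m ≤ 10^(−5) ⇔ m ≥ 5·ln10/(−ln 0.9332710) = 11.5129/0.0690597 = 166.709; m = ⌈166.709⌉ = 167.

m = 167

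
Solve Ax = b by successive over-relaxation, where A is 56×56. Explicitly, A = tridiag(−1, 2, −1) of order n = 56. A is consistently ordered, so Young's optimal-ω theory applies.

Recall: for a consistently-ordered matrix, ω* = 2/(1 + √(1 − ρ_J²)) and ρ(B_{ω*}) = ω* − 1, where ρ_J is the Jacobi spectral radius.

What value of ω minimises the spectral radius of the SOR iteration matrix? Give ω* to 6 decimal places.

[ρ_J] n=56: ρ(B_J) = cos(π/(n+1)) = cos(π/57) = 0.998482.
1 − cos²(π/57) = sin²(π/57) ⇒ √(1−ρ_J²) = sin(π/57) = 0.0550878.
ω* = 2 / (1 + 0.0550878) = 2 / 1.0550878 ≈ 1.895577.
and ρ(B_{ω*}) = 1.895577 − 1 = 0.895577.

ω* = 1.895577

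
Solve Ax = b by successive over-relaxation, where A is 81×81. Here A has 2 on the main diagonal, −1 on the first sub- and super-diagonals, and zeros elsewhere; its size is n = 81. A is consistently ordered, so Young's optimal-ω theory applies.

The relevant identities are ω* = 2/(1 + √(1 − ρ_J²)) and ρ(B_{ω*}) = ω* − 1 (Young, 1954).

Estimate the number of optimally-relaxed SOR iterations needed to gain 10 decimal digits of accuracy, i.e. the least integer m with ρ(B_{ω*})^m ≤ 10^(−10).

m = 301

B_J for the 81×81 system has eigenvalues cos(kπ/82); ρ_J = cos(π/82) = 0.9992662.
root = sin(π/82) = 0.0383027  (since 1−cos² = sin²).
ω* = 2/(1+0.0383027) = 1.9262206
ρ_SOR = ω* − 1 = 1.9262206 − 1 = 0.9262206.
For 10 digits: m = 10·ln10 / (−ln 0.9262206) = 23.0259/0.0766428 = 300.431; round up → m = 301.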